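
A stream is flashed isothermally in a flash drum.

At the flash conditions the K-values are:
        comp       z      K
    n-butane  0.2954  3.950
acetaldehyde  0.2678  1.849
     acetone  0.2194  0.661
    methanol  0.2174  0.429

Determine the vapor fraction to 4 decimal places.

Material balance + equilibrium reduce to Σ zᵢ(Kᵢ−1)/(1+ψ(Kᵢ−1)) = 0.
Feasibility: ΣzᵢKᵢ = 1.9003, Σzᵢ/Kᵢ = 1.0583 — both > 1, two phases present.
Iterate (Newton) starting at ψ = 0.63:
  ψ = 0.6300: g = 0.16453, g' = -0.6102 → ψ = 0.8996
  ψ = 0.8996: g = 0.00513, g' = -0.6065 → ψ = 0.9081
Converged at ψ = 0.9081.

ψ = 0.9081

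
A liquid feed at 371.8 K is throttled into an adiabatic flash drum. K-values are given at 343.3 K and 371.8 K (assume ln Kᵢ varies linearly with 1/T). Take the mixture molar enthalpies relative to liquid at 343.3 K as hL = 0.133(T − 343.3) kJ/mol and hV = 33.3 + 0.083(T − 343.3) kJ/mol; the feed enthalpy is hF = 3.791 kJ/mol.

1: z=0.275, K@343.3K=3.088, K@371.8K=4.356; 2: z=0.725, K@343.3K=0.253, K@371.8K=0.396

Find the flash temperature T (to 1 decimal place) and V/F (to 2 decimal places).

T = 350.9 K, V/F = 0.08

Adiabatic flash: solve Rachford–Rice at each trial T, then check hF = ψ·hV(T) + (1−ψ)·hL(T).
  T = 343.3 K: K = (3.088, 0.253), RR gives ψ = 0.021, H_out = 0.697 kJ/mol
  T = 371.8 K: K = (4.356, 0.396), RR gives ψ = 0.239, H_out = 11.417 kJ/mol
  T = 357.6 K: K = (3.695, 0.320), RR gives ψ = 0.135, H_out = 6.306 kJ/mol
  T = 350.5 K: K = (3.386, 0.285), RR gives ψ = 0.081, H_out = 3.624 kJ/mol
  T = 354.1 K: K = (3.541, 0.302), RR gives ψ = 0.109, H_out = 5.003 kJ/mol
  T = 352.3 K: K = (3.463, 0.294), RR gives ψ = 0.095, H_out = 4.319 kJ/mol
Linear interpolation between T = 350.5 (H_out = 3.624) and T = 352.3 (H_out = 4.319) on hF = 3.791 gives T ≈ 350.9 K, at which ψ = 0.08.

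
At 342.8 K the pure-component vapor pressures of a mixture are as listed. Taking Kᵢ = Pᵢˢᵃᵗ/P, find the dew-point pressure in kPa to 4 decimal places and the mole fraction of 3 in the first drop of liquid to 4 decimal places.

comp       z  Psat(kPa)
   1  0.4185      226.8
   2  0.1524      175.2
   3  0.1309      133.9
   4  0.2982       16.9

Pdew = 46.8655 kPa, x_3 = 0.0458

At the dew point ψ → 1, so Σzᵢ/Kᵢ = 1 with Kᵢ = Pᵢˢᵃᵗ/P ⇒ 1/P = Σzᵢ/Pᵢˢᵃᵗ.
1/P = 0.4185/226.8 + 0.1524/175.2 + 0.1309/133.9 + 0.2982/16.9 = 0.0213377 ⇒ P = 46.8655 kPa
xᵢ = zᵢP/Pᵢˢᵃᵗ ⇒ x_3 = 0.1309·46.8655/133.9 = 0.0458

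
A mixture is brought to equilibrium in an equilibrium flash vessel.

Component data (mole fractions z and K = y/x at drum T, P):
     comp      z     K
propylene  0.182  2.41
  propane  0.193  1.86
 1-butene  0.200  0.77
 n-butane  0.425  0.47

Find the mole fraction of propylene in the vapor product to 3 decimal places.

Let ψ = V/F and solve Σ zᵢ(Kᵢ−1)/(1+ψ(Kᵢ−1)) = 0.
g(0) = ΣzᵢKᵢ − 1 = 0.151 and g(1) = 1 − Σzᵢ/Kᵢ = -0.343, so a root lies in (0, 1).
Iterate (Newton) starting at ψ = 0.57:
  ψ = 0.570: g = -0.1220, g' = -0.435 → ψ = 0.289
Converged at ψ = 0.289.
Compositions from xᵢ = zᵢ/(1+ψ(Kᵢ−1)), yᵢ = Kᵢxᵢ:
  propylene: x = 0.129, y = 0.312
  propane: x = 0.155, y = 0.288
  1-butene: x = 0.214, y = 0.165
  n-butane: x = 0.502, y = 0.236

y_propylene = 0.312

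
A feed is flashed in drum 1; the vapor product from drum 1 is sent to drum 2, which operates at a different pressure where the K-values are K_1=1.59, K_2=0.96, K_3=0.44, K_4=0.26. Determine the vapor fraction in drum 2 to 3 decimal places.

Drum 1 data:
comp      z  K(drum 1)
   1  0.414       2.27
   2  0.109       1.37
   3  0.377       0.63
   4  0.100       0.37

Drum 1:
Iterate (Newton) starting at ψ₁ = 0.64:
  ψ₁ = 0.640: g = 0.0343, g' = -0.413 → ψ₁ = 0.723
  ψ₁ = 0.723: g = -0.0003, g' = -0.421 → ψ₁ = 0.722
Converged at ψ₁ = 0.722.
Drum-1 compositions:
  1: x = 0.216, y = 0.490
  2: x = 0.086, y = 0.118
  3: x = 0.515, y = 0.324
  4: x = 0.184, y = 0.068
Drum-2 feed = drum-1 vapor: z₂ = (0.4901, 0.1178, 0.3242, 0.0679).
Drum 2:
Rachford–Rice: g(ψ₂) = Σ zᵢ(Kᵢ−1)/(1+ψ₂(Kᵢ−1)) = 0.
Feasibility: ΣzᵢKᵢ = 1.053, Σzᵢ/Kᵢ = 1.429 — both > 1, two phases present.
Newton–Raphson from ψ₂ = 0.5:
  ψ₂ = 0.500: g = -0.1134, g' = -0.392 → ψ₂ = 0.210
  ψ₂ = 0.210: g = -0.0128, g' = -0.318 → ψ₂ = 0.170
Converged at ψ₂ = 0.170.
  1: x = 0.445, y = 0.708
  2: x = 0.119, y = 0.114
  3: x = 0.358, y = 0.158
  4: x = 0.078, y = 0.020

V/F (drum 2) = 0.170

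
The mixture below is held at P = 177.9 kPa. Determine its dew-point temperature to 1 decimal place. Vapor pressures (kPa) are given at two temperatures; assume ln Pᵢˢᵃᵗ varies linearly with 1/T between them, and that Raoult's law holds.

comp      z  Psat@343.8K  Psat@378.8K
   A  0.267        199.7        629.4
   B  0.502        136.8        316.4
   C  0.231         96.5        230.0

Dew-point temperature: Σzᵢ·P/Pᵢˢᵃᵗ(T) = 1. Interpolate ln Pᵢˢᵃᵗ = aᵢ + bᵢ/T.
  T = 343.8 K: ΣzᵢP/Pᵢˢᵃᵗ = 1.3165
  T = 378.8 K: ΣzᵢP/Pᵢˢᵃᵗ = 0.5364
  T = 361.3 K: ΣzᵢP/Pᵢˢᵃᵗ = 0.8210
  T = 352.6 K: ΣzᵢP/Pᵢˢᵃᵗ = 1.0318
  T = 357.0 K: ΣzᵢP/Pᵢˢᵃᵗ = 0.9178
  T = 354.8 K: ΣzᵢP/Pᵢˢᵃᵗ = 0.9727
Interpolating between 352.6 K and 354.8 K gives T ≈ 353.8 K.

T = 353.8 K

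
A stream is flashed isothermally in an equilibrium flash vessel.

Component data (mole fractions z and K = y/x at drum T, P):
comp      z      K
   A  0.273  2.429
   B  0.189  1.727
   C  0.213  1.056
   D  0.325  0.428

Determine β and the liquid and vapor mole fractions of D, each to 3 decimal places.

Let β = V/F and solve Σ zᵢ(Kᵢ−1)/(1+β(Kᵢ−1)) = 0.
Check two-phase: ΣzᵢKᵢ = 1.354 > 1 and Σzᵢ/Kᵢ = 1.183 > 1, so g(0) = 0.354 > 0 and g(1) = -0.183 < 0.
Iterate (Newton) starting at β = 0.51:
  β = 0.510: g = 0.0750, g' = -0.452 → β = 0.676
  β = 0.676: g = -0.0010, g' = -0.472 → β = 0.674
Converged at β = 0.674.
Compositions from xᵢ = zᵢ/(1+β(Kᵢ−1)), yᵢ = Kᵢxᵢ:
  A: x = 0.139, y = 0.338
  B: x = 0.127, y = 0.219
  C: x = 0.205, y = 0.217
  D: x = 0.529, y = 0.226

β = 0.674, x_D = 0.529, y_D = 0.226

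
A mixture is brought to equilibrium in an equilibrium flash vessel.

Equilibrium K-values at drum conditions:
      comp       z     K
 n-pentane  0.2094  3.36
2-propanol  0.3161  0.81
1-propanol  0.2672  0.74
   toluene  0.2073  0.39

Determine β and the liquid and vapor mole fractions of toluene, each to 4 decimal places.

β = 0.2919, x_toluene = 0.2522, y_toluene = 0.0984

Newton iteration, β⁰ = 0.44:
  β = 0.4400: g = -0.07439, g' = -0.4614 → β = 0.2788
  β = 0.2788: g = 0.00739, g' = -0.5700 → β = 0.2917
  β = 0.2917: g = 0.00008, g' = -0.5571 → β = 0.2919
Converged at β = 0.2919.
Compositions from xᵢ = zᵢ/(1+β(Kᵢ−1)), yᵢ = Kᵢxᵢ:
  n-pentane: x = 0.1240, y = 0.4166
  2-propanol: x = 0.3347, y = 0.2711
  1-propanol: x = 0.2891, y = 0.2140
  toluene: x = 0.2522, y = 0.0984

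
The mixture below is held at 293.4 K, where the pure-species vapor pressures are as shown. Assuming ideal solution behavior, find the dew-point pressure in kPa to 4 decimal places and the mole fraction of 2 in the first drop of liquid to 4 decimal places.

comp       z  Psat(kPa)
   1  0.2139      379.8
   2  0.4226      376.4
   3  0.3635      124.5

Pdew = 217.1264 kPa, x_2 = 0.2438

At the dew point ψ → 1, so Σzᵢ/Kᵢ = 1 with Kᵢ = Pᵢˢᵃᵗ/P ⇒ 1/P = Σzᵢ/Pᵢˢᵃᵗ.
1/P = 0.2139/379.8 + 0.4226/376.4 + 0.3635/124.5 = 0.0046056 ⇒ P = 217.1264 kPa
xᵢ = zᵢP/Pᵢˢᵃᵗ ⇒ x_2 = 0.4226·217.1264/376.4 = 0.2438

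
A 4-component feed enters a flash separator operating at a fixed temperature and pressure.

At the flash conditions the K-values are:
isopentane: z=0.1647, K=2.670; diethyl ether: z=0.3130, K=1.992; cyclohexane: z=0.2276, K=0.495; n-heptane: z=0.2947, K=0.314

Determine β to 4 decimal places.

β = 0.3477

Iterate (Newton) starting at β = 0.53:
  β = 0.5300: g = -0.12519, g' = -0.7122 → β = 0.3542
  β = 0.3542: g = -0.00445, g' = -0.6781 → β = 0.3476
Converged at β = 0.3477.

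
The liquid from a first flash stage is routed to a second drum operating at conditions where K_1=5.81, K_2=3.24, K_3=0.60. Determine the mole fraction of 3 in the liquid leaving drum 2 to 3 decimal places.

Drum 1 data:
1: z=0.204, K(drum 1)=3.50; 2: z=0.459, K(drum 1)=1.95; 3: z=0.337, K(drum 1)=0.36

x_3 (drum 2) = 0.866

Drum 1:
Newton–Raphson from ψ₁ = 0.5:
  ψ₁ = 0.500: g = 0.2051, g' = -0.741 → ψ₁ = 0.777
  ψ₁ = 0.777: g = -0.0047, g' = -0.830 → ψ₁ = 0.771
Converged at ψ₁ = 0.771.
Drum-1 compositions:
  1: x = 0.070, y = 0.244
  2: x = 0.265, y = 0.517
  3: x = 0.665, y = 0.240
Drum-2 feed = drum-1 liquid: z₂ = (0.0697, 0.2649, 0.6654).
Drum 2:
Material balance + equilibrium reduce to Σ zᵢ(Kᵢ−1)/(1+ψ₂(Kᵢ−1)) = 0.
g(0) = ΣzᵢKᵢ − 1 = 0.662 and g(1) = 1 − Σzᵢ/Kᵢ = -0.203, so a root lies in (0, 1).
Newton–Raphson from ψ₂ = 0.5:
  ψ₂ = 0.500: g = 0.0456, g' = -0.601 → ψ₂ = 0.576
  ψ₂ = 0.576: g = 0.0022, g' = -0.547 → ψ₂ = 0.580
Converged at ψ₂ = 0.580.
  1: x = 0.018, y = 0.107
  2: x = 0.115, y = 0.373
  3: x = 0.866, y = 0.520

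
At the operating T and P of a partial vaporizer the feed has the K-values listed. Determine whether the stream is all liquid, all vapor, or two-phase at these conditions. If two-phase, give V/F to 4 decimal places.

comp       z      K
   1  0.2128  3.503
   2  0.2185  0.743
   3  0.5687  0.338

two-phase, V/F = 0.0710

ΣzᵢKᵢ = 1.1000; Σzᵢ/Kᵢ = 2.0374.
Both exceed 1, so a two-phase solution exists.
Iterate (Newton) starting at ψ = 0.39:
  ψ = 0.3900: g = -0.30039, g' = -0.8121 → ψ = 0.0201
  ψ = 0.0201: g = 0.06910, g' = -1.4790 → ψ = 0.0668
  ψ = 0.0668: g = 0.00526, g' = -1.2662 → ψ = 0.0710
Converged at ψ = 0.0710.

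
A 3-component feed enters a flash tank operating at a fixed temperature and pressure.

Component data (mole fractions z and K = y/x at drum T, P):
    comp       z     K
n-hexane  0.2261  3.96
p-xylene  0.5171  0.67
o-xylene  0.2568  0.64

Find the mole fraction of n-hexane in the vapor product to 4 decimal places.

y_n-hexane = 0.4081

Material balance + equilibrium reduce to Σ zᵢ(Kᵢ−1)/(1+V/F(Kᵢ−1)) = 0.
Feasibility: ΣzᵢKᵢ = 1.4062, Σzᵢ/Kᵢ = 1.2301 — both > 1, two phases present.
Newton iteration, V/F⁰ = 0.34:
  V/F = 0.3400: g = 0.03601, g' = -0.6068 → V/F = 0.3993
  V/F = 0.3993: g = 0.00219, g' = -0.5362 → V/F = 0.4034
  V/F = 0.4034: g = 0.00001, g' = -0.5320 → V/F = 0.4035
Converged at V/F = 0.4035.
Compositions from xᵢ = zᵢ/(1+V/F(Kᵢ−1)), yᵢ = Kᵢxᵢ:
  n-hexane: x = 0.1030, y = 0.4081
  p-xylene: x = 0.5965, y = 0.3997
  o-xylene: x = 0.3004, y = 0.1923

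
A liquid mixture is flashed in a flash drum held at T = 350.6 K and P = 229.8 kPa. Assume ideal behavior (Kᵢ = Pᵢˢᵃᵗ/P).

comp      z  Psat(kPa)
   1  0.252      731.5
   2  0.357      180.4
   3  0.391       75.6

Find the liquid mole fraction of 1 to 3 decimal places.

x_1 = 0.175

Raoult's law: Kᵢ = Pᵢˢᵃᵗ/P = Pᵢˢᵃᵗ/229.8.
  K_1 = 731.5/229.8 = 3.18320, K_2 = 180.4/229.8 = 0.78503, K_3 = 75.6/229.8 = 0.32898
Rachford–Rice: g(β) = Σ zᵢ(Kᵢ−1)/(1+β(Kᵢ−1)) = 0.
g(0) = ΣzᵢKᵢ − 1 = 0.211 and g(1) = 1 − Σzᵢ/Kᵢ = -0.722, so a root lies in (0, 1).
Newton–Raphson from β = 0.5:
  β = 0.500: g = -0.2178, g' = -0.694 → β = 0.186
  β = 0.186: g = 0.0114, g' = -0.855 → β = 0.200
Converged at β = 0.200.
Compositions from xᵢ = zᵢ/(1+β(Kᵢ−1)), yᵢ = Kᵢxᵢ:
  1: x = 0.175, y = 0.559
  2: x = 0.373, y = 0.293
  3: x = 0.451, y = 0.149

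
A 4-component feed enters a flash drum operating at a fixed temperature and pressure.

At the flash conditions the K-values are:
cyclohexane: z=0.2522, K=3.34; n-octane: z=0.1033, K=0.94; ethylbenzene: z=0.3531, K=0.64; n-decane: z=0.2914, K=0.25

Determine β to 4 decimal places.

β = 0.2018

Newton iteration, β⁰ = 0.39:
  β = 0.3900: g = -0.15457, g' = -0.7673 → β = 0.1885
  β = 0.1885: g = 0.01229, g' = -0.9403 → β = 0.2016
  β = 0.2016: g = 0.00014, g' = -0.9186 → β = 0.2018
Converged at β = 0.2018.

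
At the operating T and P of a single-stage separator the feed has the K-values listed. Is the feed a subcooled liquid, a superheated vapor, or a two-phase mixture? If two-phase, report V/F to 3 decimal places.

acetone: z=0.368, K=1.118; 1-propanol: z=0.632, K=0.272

ΣzᵢKᵢ = 0.583; Σzᵢ/Kᵢ = 2.653.
Since ΣzᵢKᵢ < 1 the mixture is below its bubble point — single liquid phase.

subcooled liquid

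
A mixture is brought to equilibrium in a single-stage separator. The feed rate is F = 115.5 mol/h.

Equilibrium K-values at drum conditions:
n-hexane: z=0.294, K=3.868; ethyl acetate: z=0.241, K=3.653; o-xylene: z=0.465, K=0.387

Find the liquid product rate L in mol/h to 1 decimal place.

Let β = V/F and solve Σ zᵢ(Kᵢ−1)/(1+β(Kᵢ−1)) = 0.
g(0) = ΣzᵢKᵢ − 1 = 1.198 and g(1) = 1 − Σzᵢ/Kᵢ = -0.344, so a root lies in (0, 1).
Newton iteration, β⁰ = 0.5:
  β = 0.500: g = 0.2102, g' = -1.085 → β = 0.694
  β = 0.694: g = 0.0111, g' = -1.010 → β = 0.705
Converged at β = 0.705.
Then V = β·F = 0.7048·115.5 = 81.4 mol/h and L = F − V = 34.1 mol/h.

L = 34.1 mol/h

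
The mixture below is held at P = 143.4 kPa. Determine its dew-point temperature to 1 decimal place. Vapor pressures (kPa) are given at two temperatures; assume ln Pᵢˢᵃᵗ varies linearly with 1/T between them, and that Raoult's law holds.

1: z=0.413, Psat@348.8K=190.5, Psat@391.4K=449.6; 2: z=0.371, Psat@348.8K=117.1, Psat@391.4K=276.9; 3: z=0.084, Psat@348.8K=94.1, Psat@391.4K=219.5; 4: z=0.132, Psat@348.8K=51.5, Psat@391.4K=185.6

Dew-point temperature: Σzᵢ·P/Pᵢˢᵃᵗ(T) = 1. Interpolate ln Pᵢˢᵃᵗ = aᵢ + bᵢ/T.
  T = 348.8 K: ΣzᵢP/Pᵢˢᵃᵗ = 1.2608
  T = 391.4 K: ΣzᵢP/Pᵢˢᵃᵗ = 0.4807
  T = 370.1 K: ΣzᵢP/Pᵢˢᵃᵗ = 0.7540
  T = 359.5 K: ΣzᵢP/Pᵢˢᵃᵗ = 0.9653
  T = 354.1 K: ΣzᵢP/Pᵢˢᵃᵗ = 1.1020
  T = 356.8 K: ΣzᵢP/Pᵢˢᵃᵗ = 1.0307
  T = 358.1 K: ΣzᵢP/Pᵢˢᵃᵗ = 0.9985
Interpolating between 356.8 K and 358.1 K gives T ≈ 358.0 K.

T = 358.0 K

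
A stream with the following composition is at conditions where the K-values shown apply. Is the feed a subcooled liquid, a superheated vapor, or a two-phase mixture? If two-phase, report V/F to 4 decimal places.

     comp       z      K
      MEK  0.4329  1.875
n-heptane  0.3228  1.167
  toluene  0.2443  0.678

ΣzᵢKᵢ = 1.3540; Σzᵢ/Kᵢ = 0.8678.
Since Σzᵢ/Kᵢ < 1 the mixture is above its dew point — single vapor phase.

superheated vapor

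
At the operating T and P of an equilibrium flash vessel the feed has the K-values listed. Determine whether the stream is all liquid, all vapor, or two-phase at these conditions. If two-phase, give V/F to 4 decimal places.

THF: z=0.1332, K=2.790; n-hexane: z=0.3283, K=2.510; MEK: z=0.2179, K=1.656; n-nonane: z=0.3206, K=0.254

two-phase, V/F = 0.6463

ΣzᵢKᵢ = 1.6379; Σzᵢ/Kᵢ = 1.5723.
Both exceed 1, so a two-phase solution exists.
Iterate (Newton) starting at ψ = 0.5:
  ψ = 0.5000: g = 0.13448, g' = -0.8689 → ψ = 0.6548
  ψ = 0.6548: g = -0.00850, g' = -1.0075 → ψ = 0.6463
Converged at ψ = 0.6463.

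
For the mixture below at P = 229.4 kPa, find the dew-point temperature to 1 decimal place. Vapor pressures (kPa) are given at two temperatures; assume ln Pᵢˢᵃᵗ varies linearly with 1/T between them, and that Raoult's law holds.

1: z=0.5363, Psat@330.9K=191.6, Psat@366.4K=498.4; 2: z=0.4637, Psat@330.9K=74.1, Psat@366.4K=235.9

T = 353.8 K

Dew-point temperature: Σzᵢ·P/Pᵢˢᵃᵗ(T) = 1. Interpolate ln Pᵢˢᵃᵗ = aᵢ + bᵢ/T.
  T = 330.9 K: ΣzᵢP/Pᵢˢᵃᵗ = 2.0776
  T = 366.4 K: ΣzᵢP/Pᵢˢᵃᵗ = 0.6978
  T = 348.6 K: ΣzᵢP/Pᵢˢᵃᵗ = 1.1715
  T = 357.5 K: ΣzᵢP/Pᵢˢᵃᵗ = 0.8981
  T = 353.1 K: ΣzᵢP/Pᵢˢᵃᵗ = 1.0224
  T = 355.3 K: ΣzᵢP/Pᵢˢᵃᵗ = 0.9578
  T = 354.2 K: ΣzᵢP/Pᵢˢᵃᵗ = 0.9895
Interpolating between 353.1 K and 354.2 K gives T ≈ 353.8 K.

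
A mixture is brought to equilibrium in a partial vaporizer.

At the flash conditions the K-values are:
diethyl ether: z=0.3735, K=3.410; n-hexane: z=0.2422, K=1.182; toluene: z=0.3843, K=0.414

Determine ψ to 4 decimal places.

Rachford–Rice: g(ψ) = Σ zᵢ(Kᵢ−1)/(1+ψ(Kᵢ−1)) = 0.
Feasibility: ΣzᵢKᵢ = 1.7190, Σzᵢ/Kᵢ = 1.2427 — both > 1, two phases present.
Newton–Raphson from ψ = 0.5:
  ψ = 0.5000: g = 0.13010, g' = -0.7169 → ψ = 0.6815
  ψ = 0.6815: g = 0.00495, g' = -0.6828 → ψ = 0.6887
Converged at ψ = 0.6887.

ψ = 0.6887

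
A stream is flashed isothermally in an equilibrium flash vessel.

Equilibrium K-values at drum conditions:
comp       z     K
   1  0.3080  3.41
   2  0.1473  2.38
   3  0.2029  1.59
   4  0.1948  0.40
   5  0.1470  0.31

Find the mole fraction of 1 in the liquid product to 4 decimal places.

x_1 = 0.1071

Newton iteration, ψ⁰ = 0.5:
  ψ = 0.5000: g = 0.22753, g' = -0.8145 → ψ = 0.7793
  ψ = 0.7793: g = -0.00112, g' = -0.8892 → ψ = 0.7781
Converged at ψ = 0.7781.
Compositions from xᵢ = zᵢ/(1+ψ(Kᵢ−1)), yᵢ = Kᵢxᵢ:
  1: x = 0.1071, y = 0.3653
  2: x = 0.0710, y = 0.1691
  3: x = 0.1391, y = 0.2211
  4: x = 0.3654, y = 0.1461
  5: x = 0.3174, y = 0.0984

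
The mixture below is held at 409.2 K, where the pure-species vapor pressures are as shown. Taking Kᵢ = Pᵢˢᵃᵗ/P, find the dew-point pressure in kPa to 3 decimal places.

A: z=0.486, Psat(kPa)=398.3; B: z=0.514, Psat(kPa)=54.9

Pdew = 94.494 kPa

At the dew point ψ → 1, so Σzᵢ/Kᵢ = 1 with Kᵢ = Pᵢˢᵃᵗ/P ⇒ 1/P = Σzᵢ/Pᵢˢᵃᵗ.
1/P = 0.486/398.3 + 0.514/54.9 = 0.010583 ⇒ P = 94.494 kPa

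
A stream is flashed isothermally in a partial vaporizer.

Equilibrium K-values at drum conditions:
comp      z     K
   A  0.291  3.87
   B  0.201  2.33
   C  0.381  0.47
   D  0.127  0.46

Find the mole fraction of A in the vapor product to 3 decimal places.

y_A = 0.382

Rachford–Rice: g(V/F) = Σ zᵢ(Kᵢ−1)/(1+V/F(Kᵢ−1)) = 0.
g(0) = ΣzᵢKᵢ − 1 = 0.832 and g(1) = 1 − Σzᵢ/Kᵢ = -0.248, so a root lies in (0, 1).
Iterate (Newton) starting at V/F = 0.61:
  V/F = 0.610: g = 0.0505, g' = -0.741 → V/F = 0.678
  V/F = 0.678: g = 0.0006, g' = -0.727 → V/F = 0.679
Converged at V/F = 0.679.
Compositions from xᵢ = zᵢ/(1+V/F(Kᵢ−1)), yᵢ = Kᵢxᵢ:
  A: x = 0.099, y = 0.382
  B: x = 0.106, y = 0.246
  C: x = 0.595, y = 0.280
  D: x = 0.201, y = 0.092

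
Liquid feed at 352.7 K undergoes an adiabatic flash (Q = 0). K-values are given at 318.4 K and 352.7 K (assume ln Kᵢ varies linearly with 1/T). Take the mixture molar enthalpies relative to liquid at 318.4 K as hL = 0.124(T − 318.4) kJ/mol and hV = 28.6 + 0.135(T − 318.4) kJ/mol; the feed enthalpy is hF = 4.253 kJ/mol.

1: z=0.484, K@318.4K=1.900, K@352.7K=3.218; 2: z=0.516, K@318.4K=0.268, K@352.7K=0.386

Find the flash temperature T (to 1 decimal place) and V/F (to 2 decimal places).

T = 320.7 K, V/F = 0.14

Adiabatic flash: solve Rachford–Rice at each trial T, then check hF = ψ·hV(T) + (1−ψ)·hL(T).
  T = 318.4 K: K = (1.900, 0.268), RR gives ψ = 0.088, H_out = 2.513 kJ/mol
  T = 352.7 K: K = (3.218, 0.386), RR gives ψ = 0.556, H_out = 20.354 kJ/mol
  T = 335.5 K: K = (2.504, 0.324), RR gives ψ = 0.373, H_out = 12.872 kJ/mol
  T = 326.9 K: K = (2.187, 0.295), RR gives ψ = 0.252, H_out = 8.297 kJ/mol
  T = 322.6 K: K = (2.039, 0.281), RR gives ψ = 0.177, H_out = 5.587 kJ/mol
  T = 320.5 K: K = (1.969, 0.275), RR gives ψ = 0.135, H_out = 4.113 kJ/mol
Linear interpolation between T = 320.5 (H_out = 4.113) and T = 322.6 (H_out = 5.587) on hF = 4.253 gives T ≈ 320.7 K, at which ψ = 0.14.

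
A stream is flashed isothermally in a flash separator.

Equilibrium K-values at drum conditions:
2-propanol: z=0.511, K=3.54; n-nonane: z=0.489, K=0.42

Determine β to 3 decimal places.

Binary case is linear: z₁(K₁−1)(1+β(K₂−1)) + z₂(K₂−1)(1+β(K₁−1)) = 0
⇒ β = [z₁(K₁−1)+z₂(K₂−1)] / [−(K₁−1)(K₂−1)] = 1.0143/1.4732 = 0.689

β = 0.689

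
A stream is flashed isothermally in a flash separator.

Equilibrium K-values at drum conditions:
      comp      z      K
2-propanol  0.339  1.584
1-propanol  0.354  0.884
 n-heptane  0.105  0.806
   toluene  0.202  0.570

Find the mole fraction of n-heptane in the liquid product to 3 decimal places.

x_n-heptane = 0.112

Newton iteration, ψ⁰ = 0.61:
  ψ = 0.610: g = -0.0391, g' = -0.142 → ψ = 0.335
  ψ = 0.335: g = -0.0004, g' = -0.142 → ψ = 0.332
Converged at ψ = 0.332.
Compositions from xᵢ = zᵢ/(1+ψ(Kᵢ−1)), yᵢ = Kᵢxᵢ:
  2-propanol: x = 0.284, y = 0.450
  1-propanol: x = 0.368, y = 0.325
  n-heptane: x = 0.112, y = 0.090
  toluene: x = 0.236, y = 0.134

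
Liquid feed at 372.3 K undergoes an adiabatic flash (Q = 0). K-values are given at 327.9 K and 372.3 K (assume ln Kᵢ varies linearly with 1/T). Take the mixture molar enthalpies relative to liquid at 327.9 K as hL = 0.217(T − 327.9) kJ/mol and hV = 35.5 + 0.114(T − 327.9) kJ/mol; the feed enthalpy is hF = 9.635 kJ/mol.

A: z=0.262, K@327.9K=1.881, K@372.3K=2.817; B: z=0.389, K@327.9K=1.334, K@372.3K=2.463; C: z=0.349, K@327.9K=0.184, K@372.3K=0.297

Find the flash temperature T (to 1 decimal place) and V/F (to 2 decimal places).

Adiabatic flash: solve Rachford–Rice at each trial T, then check hF = ψ·hV(T) + (1−ψ)·hL(T).
  T = 327.9 K: K = (1.881, 1.334, 0.184), RR gives ψ = 0.156, H_out = 5.545 kJ/mol
  T = 372.3 K: K = (2.817, 2.463, 0.297), RR gives ψ = 0.707, H_out = 31.510 kJ/mol
  T = 350.1 K: K = (2.332, 1.848, 0.237), RR gives ψ = 0.513, H_out = 21.854 kJ/mol
  T = 339.0 K: K = (2.102, 1.579, 0.210), RR gives ψ = 0.371, H_out = 15.158 kJ/mol
  T = 333.4 K: K = (1.989, 1.452, 0.197), RR gives ψ = 0.275, H_out = 10.814 kJ/mol
  T = 330.6 K: K = (1.934, 1.391, 0.190), RR gives ψ = 0.218, H_out = 8.280 kJ/mol
  T = 332.0 K: K = (1.961, 1.421, 0.193), RR gives ψ = 0.248, H_out = 9.582 kJ/mol
Linear interpolation between T = 332.0 (H_out = 9.582) and T = 333.4 (H_out = 10.814) on hF = 9.635 gives T ≈ 332.1 K, at which ψ = 0.25.

T = 332.1 K, V/F = 0.25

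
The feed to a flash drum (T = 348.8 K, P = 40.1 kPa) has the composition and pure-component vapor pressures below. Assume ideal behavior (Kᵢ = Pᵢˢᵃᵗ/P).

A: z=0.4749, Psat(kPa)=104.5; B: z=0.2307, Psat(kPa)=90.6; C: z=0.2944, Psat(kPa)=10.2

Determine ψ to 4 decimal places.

Raoult's law: Kᵢ = Pᵢˢᵃᵗ/P = Pᵢˢᵃᵗ/40.1.
  K_A = 104.5/40.1 = 2.605985, K_B = 90.6/40.1 = 2.259352, K_C = 10.2/40.1 = 0.254364
Rachford–Rice: g(ψ) = Σ zᵢ(Kᵢ−1)/(1+ψ(Kᵢ−1)) = 0.
Check two-phase: ΣzᵢKᵢ = 1.8337 > 1 and Σzᵢ/Kᵢ = 1.4417 > 1, so g(0) = 0.8337 > 0 and g(1) = -0.4417 < 0.
Iterate (Newton) starting at ψ = 0.47:
  ψ = 0.4700: g = 0.27918, g' = -0.9301 → ψ = 0.7702
  ψ = 0.7702: g = -0.02717, g' = -1.2421 → ψ = 0.7483
  ψ = 0.7483: g = -0.00061, g' = -1.1873 → ψ = 0.7478
Converged at ψ = 0.7478.

ψ = 0.7478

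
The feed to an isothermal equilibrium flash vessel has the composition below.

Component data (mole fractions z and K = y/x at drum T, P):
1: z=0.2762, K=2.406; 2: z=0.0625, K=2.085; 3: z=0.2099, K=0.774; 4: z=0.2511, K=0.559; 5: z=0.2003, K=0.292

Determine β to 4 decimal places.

β = 0.2388

Let β = V/F and solve Σ zᵢ(Kᵢ−1)/(1+β(Kᵢ−1)) = 0.
g(0) = ΣzᵢKᵢ − 1 = 0.1562 and g(1) = 1 − Σzᵢ/Kᵢ = -0.5511, so a root lies in (0, 1).
Iterate (Newton) starting at β = 0.5:
  β = 0.5000: g = -0.14307, g' = -0.5538 → β = 0.2416
  β = 0.2416: g = -0.00162, g' = -0.5697 → β = 0.2388
Converged at β = 0.2388.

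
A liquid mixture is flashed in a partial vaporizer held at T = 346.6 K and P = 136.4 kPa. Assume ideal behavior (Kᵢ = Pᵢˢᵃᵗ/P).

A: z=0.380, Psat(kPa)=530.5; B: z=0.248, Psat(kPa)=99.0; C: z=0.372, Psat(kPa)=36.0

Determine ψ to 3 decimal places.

ψ = 0.441

Raoult's law: Kᵢ = Pᵢˢᵃᵗ/P = Pᵢˢᵃᵗ/136.4.
  K_A = 530.5/136.4 = 3.88930, K_B = 99.0/136.4 = 0.72581, K_C = 36.0/136.4 = 0.26393
Let ψ = V/F and solve Σ zᵢ(Kᵢ−1)/(1+ψ(Kᵢ−1)) = 0.
Feasibility: ΣzᵢKᵢ = 1.756, Σzᵢ/Kᵢ = 1.849 — both > 1, two phases present.
Newton–Raphson from ψ = 0.32:
  ψ = 0.320: g = 0.1378, g' = -1.224 → ψ = 0.433
  ψ = 0.433: g = 0.0091, g' = -1.085 → ψ = 0.441
Converged at ψ = 0.441.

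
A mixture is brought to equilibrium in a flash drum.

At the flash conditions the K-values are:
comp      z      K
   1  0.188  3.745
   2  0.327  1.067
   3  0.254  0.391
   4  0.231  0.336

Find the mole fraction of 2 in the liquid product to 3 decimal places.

Newton iteration, ψ⁰ = 0.56:
  ψ = 0.560: g = -0.2544, g' = -0.696 → ψ = 0.195
  ψ = 0.195: g = 0.0063, g' = -0.859 → ψ = 0.202
Converged at ψ = 0.202.
Compositions from xᵢ = zᵢ/(1+ψ(Kᵢ−1)), yᵢ = Kᵢxᵢ:
  1: x = 0.121, y = 0.453
  2: x = 0.323, y = 0.344
  3: x = 0.290, y = 0.113
  4: x = 0.267, y = 0.090

x_2 = 0.323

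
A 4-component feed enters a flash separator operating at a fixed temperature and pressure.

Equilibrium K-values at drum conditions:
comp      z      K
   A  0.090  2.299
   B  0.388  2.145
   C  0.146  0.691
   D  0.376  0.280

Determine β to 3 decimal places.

β = 0.328

Material balance + equilibrium reduce to Σ zᵢ(Kᵢ−1)/(1+β(Kᵢ−1)) = 0.
Check two-phase: ΣzᵢKᵢ = 1.245 > 1 and Σzᵢ/Kᵢ = 1.774 > 1, so g(0) = 0.245 > 0 and g(1) = -0.774 < 0.
Iterate (Newton) starting at β = 0.5:
  β = 0.500: g = -0.1230, g' = -0.757 → β = 0.338
  β = 0.338: g = -0.0063, g' = -0.696 → β = 0.328
Converged at β = 0.328.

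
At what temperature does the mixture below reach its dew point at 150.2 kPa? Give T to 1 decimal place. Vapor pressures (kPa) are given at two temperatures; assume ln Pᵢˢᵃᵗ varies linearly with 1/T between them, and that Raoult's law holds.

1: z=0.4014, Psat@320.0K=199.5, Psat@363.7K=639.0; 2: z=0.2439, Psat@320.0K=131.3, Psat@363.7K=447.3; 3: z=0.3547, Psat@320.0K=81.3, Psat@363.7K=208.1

Dew-point temperature: Σzᵢ·P/Pᵢˢᵃᵗ(T) = 1. Interpolate ln Pᵢˢᵃᵗ = aᵢ + bᵢ/T.
  T = 320.0 K: ΣzᵢP/Pᵢˢᵃᵗ = 1.2365
  T = 363.7 K: ΣzᵢP/Pᵢˢᵃᵗ = 0.4323
  T = 341.9 K: ΣzᵢP/Pᵢˢᵃᵗ = 0.7047
  T = 330.9 K: ΣzᵢP/Pᵢˢᵃᵗ = 0.9255
  T = 325.4 K: ΣzᵢP/Pᵢˢᵃᵗ = 1.0684
  T = 328.1 K: ΣzᵢP/Pᵢˢᵃᵗ = 0.9950
Interpolating between 325.4 K and 328.1 K gives T ≈ 327.9 K.

T = 327.9 K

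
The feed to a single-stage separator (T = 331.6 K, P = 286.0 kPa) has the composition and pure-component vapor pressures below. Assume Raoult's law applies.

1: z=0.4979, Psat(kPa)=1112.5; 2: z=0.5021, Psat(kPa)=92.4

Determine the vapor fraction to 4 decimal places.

Raoult's law: Kᵢ = Pᵢˢᵃᵗ/P = Pᵢˢᵃᵗ/286.0.
  K_1 = 1112.5/286.0 = 3.889860, K_2 = 92.4/286.0 = 0.323077
Let ψ = V/F and solve Σ zᵢ(Kᵢ−1)/(1+ψ(Kᵢ−1)) = 0.
Check two-phase: ΣzᵢKᵢ = 2.0990 > 1 and Σzᵢ/Kᵢ = 1.6821 > 1, so g(0) = 1.0990 > 0 and g(1) = -0.6821 < 0.
Iterate (Newton) starting at ψ = 0.5:
  ψ = 0.5000: g = 0.07473, g' = -1.2213 → ψ = 0.5612
  ψ = 0.5612: g = 0.00072, g' = -1.2032 → ψ = 0.5618
Converged at ψ = 0.5618.

ψ = 0.5618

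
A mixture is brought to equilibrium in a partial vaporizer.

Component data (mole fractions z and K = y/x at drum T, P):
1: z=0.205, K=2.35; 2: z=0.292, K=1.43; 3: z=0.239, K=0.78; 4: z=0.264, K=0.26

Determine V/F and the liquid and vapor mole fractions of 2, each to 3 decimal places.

Rachford–Rice: g(V/F) = Σ zᵢ(Kᵢ−1)/(1+V/F(Kᵢ−1)) = 0.
g(0) = ΣzᵢKᵢ − 1 = 0.154 and g(1) = 1 − Σzᵢ/Kᵢ = -0.613, so a root lies in (0, 1).
Newton–Raphson from V/F = 0.5:
  V/F = 0.500: g = -0.1006, g' = -0.549 → V/F = 0.317
  V/F = 0.317: g = -0.0073, g' = -0.485 → V/F = 0.302
Converged at V/F = 0.302.
Compositions from xᵢ = zᵢ/(1+V/F(Kᵢ−1)), yᵢ = Kᵢxᵢ:
  1: x = 0.146, y = 0.342
  2: x = 0.258, y = 0.370
  3: x = 0.256, y = 0.200
  4: x = 0.340, y = 0.088

V/F = 0.302, x_2 = 0.258, y_2 = 0.370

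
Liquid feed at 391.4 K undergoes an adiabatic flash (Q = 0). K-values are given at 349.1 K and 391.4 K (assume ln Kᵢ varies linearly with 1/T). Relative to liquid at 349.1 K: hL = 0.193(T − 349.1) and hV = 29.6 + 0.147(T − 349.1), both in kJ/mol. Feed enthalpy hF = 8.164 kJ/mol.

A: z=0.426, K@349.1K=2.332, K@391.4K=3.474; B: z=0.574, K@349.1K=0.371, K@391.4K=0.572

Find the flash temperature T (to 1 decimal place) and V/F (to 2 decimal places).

Adiabatic flash: solve Rachford–Rice at each trial T, then check hF = ψ·hV(T) + (1−ψ)·hL(T).
  T = 349.1 K: K = (2.332, 0.371), RR gives ψ = 0.246, H_out = 7.292 kJ/mol
  T = 391.4 K: K = (3.474, 0.572), RR gives ψ = 0.763, H_out = 29.273 kJ/mol
  T = 370.2 K: K = (2.878, 0.466), RR gives ψ = 0.492, H_out = 18.166 kJ/mol
  T = 359.6 K: K = (2.597, 0.417), RR gives ψ = 0.371, H_out = 12.839 kJ/mol
  T = 354.4 K: K = (2.464, 0.394), RR gives ψ = 0.311, H_out = 10.148 kJ/mol
  T = 351.8 K: K = (2.399, 0.383), RR gives ψ = 0.280, H_out = 8.764 kJ/mol
  T = 350.5 K: K = (2.367, 0.377), RR gives ψ = 0.264, H_out = 8.060 kJ/mol
Linear interpolation between T = 350.5 (H_out = 8.060) and T = 351.8 (H_out = 8.764) on hF = 8.164 gives T ≈ 350.7 K, at which ψ = 0.27.

T = 350.7 K, V/F = 0.27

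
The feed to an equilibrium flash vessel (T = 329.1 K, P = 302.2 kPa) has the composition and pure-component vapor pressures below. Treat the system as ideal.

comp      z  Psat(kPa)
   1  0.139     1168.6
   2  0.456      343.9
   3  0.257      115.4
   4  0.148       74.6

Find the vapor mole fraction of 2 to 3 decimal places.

Raoult's law: Kᵢ = Pᵢˢᵃᵗ/P = Pᵢˢᵃᵗ/302.2.
  K_1 = 1168.6/302.2 = 3.86698, K_2 = 343.9/302.2 = 1.13799, K_3 = 115.4/302.2 = 0.38187, K_4 = 74.6/302.2 = 0.24686
Rachford–Rice: g(V/F) = Σ zᵢ(Kᵢ−1)/(1+V/F(Kᵢ−1)) = 0.
g(0) = ΣzᵢKᵢ − 1 = 0.191 and g(1) = 1 − Σzᵢ/Kᵢ = -0.709, so a root lies in (0, 1).
Iterate (Newton) starting at V/F = 0.5:
  V/F = 0.500: g = -0.1861, g' = -0.622 → V/F = 0.201
  V/F = 0.201: g = 0.0014, g' = -0.713 → V/F = 0.203
Converged at V/F = 0.203.
Compositions from xᵢ = zᵢ/(1+V/F(Kᵢ−1)), yᵢ = Kᵢxᵢ:
  1: x = 0.088, y = 0.340
  2: x = 0.444, y = 0.505
  3: x = 0.294, y = 0.112
  4: x = 0.175, y = 0.043

y_2 = 0.505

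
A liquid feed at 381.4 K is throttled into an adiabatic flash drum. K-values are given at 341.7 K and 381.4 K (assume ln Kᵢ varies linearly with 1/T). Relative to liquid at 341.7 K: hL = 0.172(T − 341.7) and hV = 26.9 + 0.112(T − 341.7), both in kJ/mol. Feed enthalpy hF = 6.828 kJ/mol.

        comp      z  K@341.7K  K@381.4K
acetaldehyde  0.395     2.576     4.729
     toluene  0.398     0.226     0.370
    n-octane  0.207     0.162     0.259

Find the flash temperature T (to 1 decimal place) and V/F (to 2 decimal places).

T = 350.1 K, V/F = 0.20

Adiabatic flash: solve Rachford–Rice at each trial T, then check hF = ψ·hV(T) + (1−ψ)·hL(T).
  T = 341.7 K: K = (2.576, 0.226, 0.162), RR gives ψ = 0.112, H_out = 3.022 kJ/mol
  T = 381.4 K: K = (4.729, 0.370, 0.259), RR gives ψ = 0.428, H_out = 17.312 kJ/mol
  T = 361.5 K: K = (3.546, 0.293, 0.207), RR gives ψ = 0.298, H_out = 11.077 kJ/mol
  T = 351.6 K: K = (3.036, 0.258, 0.184), RR gives ψ = 0.218, H_out = 7.425 kJ/mol
  T = 346.6 K: K = (2.798, 0.242, 0.173), RR gives ψ = 0.168, H_out = 5.324 kJ/mol
  T = 349.1 K: K = (2.915, 0.250, 0.178), RR gives ψ = 0.194, H_out = 6.401 kJ/mol
  T = 350.4 K: K = (2.978, 0.254, 0.181), RR gives ψ = 0.206, H_out = 6.940 kJ/mol
Linear interpolation between T = 349.1 (H_out = 6.401) and T = 350.4 (H_out = 6.940) on hF = 6.828 gives T ≈ 350.1 K, at which ψ = 0.20.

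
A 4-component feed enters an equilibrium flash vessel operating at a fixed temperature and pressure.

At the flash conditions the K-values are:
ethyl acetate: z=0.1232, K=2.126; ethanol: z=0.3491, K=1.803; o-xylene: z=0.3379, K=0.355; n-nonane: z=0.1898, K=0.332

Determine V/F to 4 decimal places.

Rachford–Rice: g(V/F) = Σ zᵢ(Kᵢ−1)/(1+V/F(Kᵢ−1)) = 0.
Feasibility: ΣzᵢKᵢ = 1.0743, Σzᵢ/Kᵢ = 1.7751 — both > 1, two phases present.
Iterate (Newton) starting at V/F = 0.5:
  V/F = 0.5000: g = -0.22329, g' = -0.6757 → V/F = 0.1696
  V/F = 0.1696: g = -0.02448, g' = -0.5694 → V/F = 0.1266
  V/F = 0.1266: g = 0.00006, g' = -0.5729 → V/F = 0.1267
Converged at V/F = 0.1267.

V/F = 0.1267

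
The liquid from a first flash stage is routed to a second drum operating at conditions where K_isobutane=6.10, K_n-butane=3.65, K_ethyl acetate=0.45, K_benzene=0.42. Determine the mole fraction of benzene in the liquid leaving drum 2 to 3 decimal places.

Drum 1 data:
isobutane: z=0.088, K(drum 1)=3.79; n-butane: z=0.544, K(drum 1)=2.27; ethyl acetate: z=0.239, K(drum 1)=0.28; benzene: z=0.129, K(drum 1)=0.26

Drum 1:
Material balance + equilibrium reduce to Σ zᵢ(Kᵢ−1)/(1+ψ₁(Kᵢ−1)) = 0.
Feasibility: ΣzᵢKᵢ = 1.669, Σzᵢ/Kᵢ = 1.613 — both > 1, two phases present.
Newton iteration, ψ₁⁰ = 0.5:
  ψ₁ = 0.500: g = 0.1047, g' = -0.928 → ψ₁ = 0.613
  ψ₁ = 0.613: g = -0.0035, g' = -1.004 → ψ₁ = 0.609
Converged at ψ₁ = 0.609.
Drum-1 compositions:
  isobutane: x = 0.033, y = 0.124
  n-butane: x = 0.307, y = 0.696
  ethyl acetate: x = 0.426, y = 0.119
  benzene: x = 0.235, y = 0.061
Drum-2 feed = drum-1 liquid: z₂ = (0.0326, 0.3067, 0.4258, 0.2349).
Drum 2:
Rachford–Rice: g(ψ₂) = Σ zᵢ(Kᵢ−1)/(1+ψ₂(Kᵢ−1)) = 0.
g(0) = ΣzᵢKᵢ − 1 = 0.608 and g(1) = 1 − Σzᵢ/Kᵢ = -0.595, so a root lies in (0, 1).
Newton iteration, ψ₂⁰ = 0.59:
  ψ₂ = 0.590: g = -0.1953, g' = -0.845 → ψ₂ = 0.359
  ψ₂ = 0.359: g = 0.0114, g' = -0.998 → ψ₂ = 0.370
Converged at ψ₂ = 0.370.
  isobutane: x = 0.011, y = 0.069
  n-butane: x = 0.155, y = 0.565
  ethyl acetate: x = 0.535, y = 0.241
  benzene: x = 0.299, y = 0.126

x_benzene (drum 2) = 0.299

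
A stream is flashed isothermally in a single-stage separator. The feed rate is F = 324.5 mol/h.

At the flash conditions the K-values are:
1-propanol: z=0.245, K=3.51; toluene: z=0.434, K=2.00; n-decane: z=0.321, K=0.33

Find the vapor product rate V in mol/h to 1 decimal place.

Rachford–Rice: g(β) = Σ zᵢ(Kᵢ−1)/(1+β(Kᵢ−1)) = 0.
g(0) = ΣzᵢKᵢ − 1 = 0.834 and g(1) = 1 − Σzᵢ/Kᵢ = -0.260, so a root lies in (0, 1).
Newton–Raphson from β = 0.5:
  β = 0.500: g = 0.2386, g' = -0.822 → β = 0.790
  β = 0.790: g = -0.0085, g' = -0.960 → β = 0.781
Converged at β = 0.781.
Then V = β·F = 0.7813·324.5 = 253.5 mol/h and L = F − V = 71.0 mol/h.

V = 253.5 mol/h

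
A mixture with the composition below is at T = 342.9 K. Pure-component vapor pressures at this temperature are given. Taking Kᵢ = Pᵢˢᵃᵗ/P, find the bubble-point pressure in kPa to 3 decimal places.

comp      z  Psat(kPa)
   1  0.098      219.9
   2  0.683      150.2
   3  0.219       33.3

At the bubble point ψ → 0, so ΣzᵢKᵢ = 1 with Kᵢ = Pᵢˢᵃᵗ/P ⇒ P = ΣzᵢPᵢˢᵃᵗ.
P = 0.098·219.9 + 0.683·150.2 + 0.219·33.3 = 131.429 kPa

Pbub = 131.429 kPa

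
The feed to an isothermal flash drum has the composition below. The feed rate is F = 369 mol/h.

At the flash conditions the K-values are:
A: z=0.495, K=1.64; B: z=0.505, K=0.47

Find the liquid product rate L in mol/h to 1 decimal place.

Material balance + equilibrium reduce to Σ zᵢ(Kᵢ−1)/(1+ψ(Kᵢ−1)) = 0.
g(0) = ΣzᵢKᵢ − 1 = 0.049 and g(1) = 1 − Σzᵢ/Kᵢ = -0.376, so a root lies in (0, 1).
Newton–Raphson from ψ = 0.5:
  ψ = 0.500: g = -0.1241, g' = -0.379 → ψ = 0.172
  ψ = 0.172: g = -0.0092, g' = -0.336 → ψ = 0.145
Converged at ψ = 0.145.
Then V = ψ·F = 0.1449·369 = 53.5 mol/h and L = F − V = 315.5 mol/h.

L = 315.5 mol/h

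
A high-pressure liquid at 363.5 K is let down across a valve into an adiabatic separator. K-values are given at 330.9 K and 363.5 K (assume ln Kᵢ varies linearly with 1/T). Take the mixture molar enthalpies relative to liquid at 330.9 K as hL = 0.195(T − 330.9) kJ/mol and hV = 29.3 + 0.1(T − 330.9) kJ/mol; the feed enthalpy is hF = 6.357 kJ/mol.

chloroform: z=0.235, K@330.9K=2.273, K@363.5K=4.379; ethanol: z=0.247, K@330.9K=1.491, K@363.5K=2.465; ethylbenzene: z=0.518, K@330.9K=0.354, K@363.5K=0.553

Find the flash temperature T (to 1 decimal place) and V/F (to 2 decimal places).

T = 333.2 K, V/F = 0.20

Adiabatic flash: solve Rachford–Rice at each trial T, then check hF = ψ·hV(T) + (1−ψ)·hL(T).
  T = 330.9 K: K = (2.273, 1.491, 0.354), RR gives ψ = 0.139, H_out = 4.076 kJ/mol
  T = 363.5 K: K = (4.379, 2.465, 0.553), RR gives ψ = 0.837, H_out = 28.289 kJ/mol
  T = 347.2 K: K = (3.204, 1.940, 0.447), RR gives ψ = 0.513, H_out = 17.412 kJ/mol
  T = 339.0 K: K = (2.707, 1.705, 0.399), RR gives ψ = 0.344, H_out = 11.398 kJ/mol
  T = 334.9 K: K = (2.480, 1.594, 0.376), RR gives ψ = 0.248, H_out = 7.940 kJ/mol
  T = 332.9 K: K = (2.375, 1.542, 0.365), RR gives ψ = 0.196, H_out = 6.081 kJ/mol
Linear interpolation between T = 332.9 (H_out = 6.081) and T = 334.9 (H_out = 7.940) on hF = 6.357 gives T ≈ 333.2 K, at which ψ = 0.20.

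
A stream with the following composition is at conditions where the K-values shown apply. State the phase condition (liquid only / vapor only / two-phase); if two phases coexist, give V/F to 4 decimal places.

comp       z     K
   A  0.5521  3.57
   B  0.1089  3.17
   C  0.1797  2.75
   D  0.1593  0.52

vapor only

ΣzᵢKᵢ = 2.8932; Σzᵢ/Kᵢ = 0.5607.
Since Σzᵢ/Kᵢ < 1 the mixture is above its dew point — single vapor phase.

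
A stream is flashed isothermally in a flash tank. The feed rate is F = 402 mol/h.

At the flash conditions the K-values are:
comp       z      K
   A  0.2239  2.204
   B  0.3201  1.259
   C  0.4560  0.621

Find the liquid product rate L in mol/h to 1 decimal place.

L = 153.0 mol/h

Rachford–Rice: g(V/F) = Σ zᵢ(Kᵢ−1)/(1+V/F(Kᵢ−1)) = 0.
Feasibility: ΣzᵢKᵢ = 1.1797, Σzᵢ/Kᵢ = 1.0901 — both > 1, two phases present.
Newton–Raphson from V/F = 0.5:
  V/F = 0.5000: g = 0.02844, g' = -0.2430 → V/F = 0.6170
  V/F = 0.6170: g = 0.00057, g' = -0.2344 → V/F = 0.6195
Converged at V/F = 0.6195.
Then V = V/F·F = 0.6195·402 = 249.0 mol/h and L = F − V = 153.0 mol/h.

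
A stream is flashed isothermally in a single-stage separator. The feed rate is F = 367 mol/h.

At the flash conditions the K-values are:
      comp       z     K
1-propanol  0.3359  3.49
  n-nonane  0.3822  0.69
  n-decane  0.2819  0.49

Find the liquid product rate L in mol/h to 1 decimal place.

Rachford–Rice: g(V/F) = Σ zᵢ(Kᵢ−1)/(1+V/F(Kᵢ−1)) = 0.
Check two-phase: ΣzᵢKᵢ = 1.5741 > 1 and Σzᵢ/Kᵢ = 1.2255 > 1, so g(0) = 0.5741 > 0 and g(1) = -0.2255 < 0.
Iterate (Newton) starting at V/F = 0.5:
  V/F = 0.5000: g = 0.03936, g' = -0.5968 → V/F = 0.5660
  V/F = 0.5660: g = 0.00136, g' = -0.5577 → V/F = 0.5684
Converged at V/F = 0.5684.
Then V = V/F·F = 0.5684·367 = 208.6 mol/h and L = F − V = 158.4 mol/h.

L = 158.4 mol/h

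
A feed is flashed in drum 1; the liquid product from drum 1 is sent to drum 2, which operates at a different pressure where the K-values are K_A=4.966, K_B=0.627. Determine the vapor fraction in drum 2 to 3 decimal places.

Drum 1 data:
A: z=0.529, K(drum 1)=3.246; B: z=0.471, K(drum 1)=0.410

V/F (drum 2) = 0.358

Drum 1:
Material balance + equilibrium reduce to Σ zᵢ(Kᵢ−1)/(1+ψ₁(Kᵢ−1)) = 0.
g(0) = ΣzᵢKᵢ − 1 = 0.910 and g(1) = 1 − Σzᵢ/Kᵢ = -0.312, so a root lies in (0, 1).
Binary case is linear: z₁(K₁−1)(1+ψ₁(K₂−1)) + z₂(K₂−1)(1+ψ₁(K₁−1)) = 0
⇒ ψ₁ = [z₁(K₁−1)+z₂(K₂−1)] / [−(K₁−1)(K₂−1)] = 0.9102/1.3251 = 0.687
Drum-1 compositions:
  A: x = 0.208, y = 0.675
  B: x = 0.792, y = 0.325
Drum-2 feed = drum-1 liquid: z₂ = (0.2080, 0.7920).
Drum 2:
Rachford–Rice: g(ψ₂) = Σ zᵢ(Kᵢ−1)/(1+ψ₂(Kᵢ−1)) = 0.
g(0) = ΣzᵢKᵢ − 1 = 0.530 and g(1) = 1 − Σzᵢ/Kᵢ = -0.305, so a root lies in (0, 1).
Binary case is linear: z₁(K₁−1)(1+ψ₂(K₂−1)) + z₂(K₂−1)(1+ψ₂(K₁−1)) = 0
⇒ ψ₂ = [z₁(K₁−1)+z₂(K₂−1)] / [−(K₁−1)(K₂−1)] = 0.5297/1.4793 = 0.358
  A: x = 0.086, y = 0.427
  B: x = 0.914, y = 0.573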